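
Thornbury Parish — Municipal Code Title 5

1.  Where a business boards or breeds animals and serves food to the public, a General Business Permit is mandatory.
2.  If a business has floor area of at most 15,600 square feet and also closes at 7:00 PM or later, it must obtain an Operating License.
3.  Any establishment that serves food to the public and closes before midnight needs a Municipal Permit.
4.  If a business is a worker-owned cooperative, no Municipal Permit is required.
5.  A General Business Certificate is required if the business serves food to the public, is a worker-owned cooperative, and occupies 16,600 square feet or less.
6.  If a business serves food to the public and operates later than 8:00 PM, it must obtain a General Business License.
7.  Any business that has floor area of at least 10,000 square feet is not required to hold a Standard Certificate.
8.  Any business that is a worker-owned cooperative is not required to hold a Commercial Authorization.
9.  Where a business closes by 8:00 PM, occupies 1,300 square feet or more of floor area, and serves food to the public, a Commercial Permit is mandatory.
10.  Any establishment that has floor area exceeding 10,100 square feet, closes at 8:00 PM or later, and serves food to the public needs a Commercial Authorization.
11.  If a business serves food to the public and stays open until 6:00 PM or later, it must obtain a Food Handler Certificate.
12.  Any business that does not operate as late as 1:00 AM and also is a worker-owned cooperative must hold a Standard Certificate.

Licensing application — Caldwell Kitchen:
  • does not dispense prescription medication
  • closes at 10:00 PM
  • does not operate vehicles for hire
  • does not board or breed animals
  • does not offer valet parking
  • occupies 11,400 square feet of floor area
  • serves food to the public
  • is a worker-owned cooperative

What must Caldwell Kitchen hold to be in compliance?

Food Handler Certificate, General Business Certificate, General Business License, Operating License

1. does not board or breed animals; serves food to the public → General Business Permit not required.
2. floor area 11,400 square feet ≤ 15,600 square feet; closes 10:00 PM, after 7:00 PM → Operating License required.
3. serves food to the public; closes 10:00 PM, at/before midnight → Municipal Permit required.
4. is a worker-owned cooperative → exempt from Municipal Permit.
5. serves food to the public; is a worker-owned cooperative; floor area 11,400 square feet ≤ 16,600 square feet → General Business Certificate required.
6. serves food to the public; closes 10:00 PM, after 8:00 PM → General Business License required.
7. floor area 11,400 square feet ≥ 10,000 square feet → exempt from Standard Certificate.
8. is a worker-owned cooperative → exempt from Commercial Authorization.
9. closes 10:00 PM, after 8:00 PM; floor area 11,400 square feet ≥ 1,300 square feet; serves food to the public → Commercial Permit not required.
10. floor area 11,400 square feet > 10,100 square feet; closes 10:00 PM, after 8:00 PM; serves food to the public → Commercial Authorization required.
11. serves food to the public; closes 10:00 PM, after 6:00 PM → Food Handler Certificate required.
12. closes 10:00 PM, at/before 1:00 AM; is a worker-owned cooperative → Standard Certificate required.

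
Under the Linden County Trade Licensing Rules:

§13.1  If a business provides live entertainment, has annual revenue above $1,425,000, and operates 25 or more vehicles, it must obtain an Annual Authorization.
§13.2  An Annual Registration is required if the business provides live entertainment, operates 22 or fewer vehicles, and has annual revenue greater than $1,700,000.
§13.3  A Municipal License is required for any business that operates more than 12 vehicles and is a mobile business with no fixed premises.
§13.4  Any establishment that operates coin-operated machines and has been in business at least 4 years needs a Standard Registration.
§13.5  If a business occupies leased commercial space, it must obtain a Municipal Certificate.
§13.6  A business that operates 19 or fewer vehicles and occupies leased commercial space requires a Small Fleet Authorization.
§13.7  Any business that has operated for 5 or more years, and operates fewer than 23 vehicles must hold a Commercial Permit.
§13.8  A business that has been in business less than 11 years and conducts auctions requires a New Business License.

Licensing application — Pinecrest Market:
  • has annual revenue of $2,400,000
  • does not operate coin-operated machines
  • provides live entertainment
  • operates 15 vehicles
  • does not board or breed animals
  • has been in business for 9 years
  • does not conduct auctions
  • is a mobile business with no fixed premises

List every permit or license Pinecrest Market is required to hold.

Annual Registration, Commercial Permit, Municipal License

§13.1 provides live entertainment; revenue $2,400,000 > $1,425,000; vehicles 15 < 25 → Annual Authorization not required.
§13.2 provides live entertainment; vehicles 15 ≤ 22; revenue $2,400,000 > $1,700,000 → Annual Registration required.
§13.3 vehicles 15 > 12; is a mobile business with no fixed premises → Municipal License required.
§13.4 does not operate coin-operated machines; years in business 9 ≥ 4 → Standard Registration not required.
§13.5 is a mobile business with no fixed premises (not: occupies leased commercial space) → Municipal Certificate not required.
§13.6 vehicles 15 ≤ 19; is a mobile business with no fixed premises (not: occupies leased commercial space) → Small Fleet Authorization not required.
§13.7 years in business 9 ≥ 5; vehicles 15 < 23 → Commercial Permit required.
§13.8 years in business 9 < 11; does not conduct auctions → New Business License not required.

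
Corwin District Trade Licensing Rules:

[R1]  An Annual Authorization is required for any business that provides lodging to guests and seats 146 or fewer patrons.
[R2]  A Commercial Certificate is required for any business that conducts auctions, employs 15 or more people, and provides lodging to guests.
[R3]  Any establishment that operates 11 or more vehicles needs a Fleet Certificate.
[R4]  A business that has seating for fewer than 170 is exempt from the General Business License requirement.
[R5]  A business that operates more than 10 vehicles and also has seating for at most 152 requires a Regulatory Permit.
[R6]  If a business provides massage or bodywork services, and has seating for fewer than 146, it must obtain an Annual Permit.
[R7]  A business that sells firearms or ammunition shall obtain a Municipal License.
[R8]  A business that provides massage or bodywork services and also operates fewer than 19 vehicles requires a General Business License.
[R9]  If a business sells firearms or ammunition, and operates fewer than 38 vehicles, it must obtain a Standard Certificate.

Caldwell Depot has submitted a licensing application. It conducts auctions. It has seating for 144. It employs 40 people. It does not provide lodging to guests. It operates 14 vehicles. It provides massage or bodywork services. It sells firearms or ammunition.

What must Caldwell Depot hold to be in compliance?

[R1] does not provide lodging to guests; seating 144 ≤ 146 → Annual Authorization not required.
[R2] conducts auctions; employees 40 ≥ 15; does not provide lodging to guests → Commercial Certificate not required.
[R3] vehicles 14 ≥ 11 → Fleet Certificate required.
[R4] seating 144 < 170 → exempt from General Business License.
[R5] vehicles 14 > 10; seating 144 ≤ 152 → Regulatory Permit required.
[R6] provides massage or bodywork services; seating 144 < 146 → Annual Permit required.
[R7] sells firearms or ammunition → Municipal License required.
[R8] provides massage or bodywork services; vehicles 14 < 19 → General Business License required.
[R9] sells firearms or ammunition; vehicles 14 < 38 → Standard Certificate required.

Annual Permit, Fleet Certificate, Municipal License, Regulatory Permit, Standard Certificate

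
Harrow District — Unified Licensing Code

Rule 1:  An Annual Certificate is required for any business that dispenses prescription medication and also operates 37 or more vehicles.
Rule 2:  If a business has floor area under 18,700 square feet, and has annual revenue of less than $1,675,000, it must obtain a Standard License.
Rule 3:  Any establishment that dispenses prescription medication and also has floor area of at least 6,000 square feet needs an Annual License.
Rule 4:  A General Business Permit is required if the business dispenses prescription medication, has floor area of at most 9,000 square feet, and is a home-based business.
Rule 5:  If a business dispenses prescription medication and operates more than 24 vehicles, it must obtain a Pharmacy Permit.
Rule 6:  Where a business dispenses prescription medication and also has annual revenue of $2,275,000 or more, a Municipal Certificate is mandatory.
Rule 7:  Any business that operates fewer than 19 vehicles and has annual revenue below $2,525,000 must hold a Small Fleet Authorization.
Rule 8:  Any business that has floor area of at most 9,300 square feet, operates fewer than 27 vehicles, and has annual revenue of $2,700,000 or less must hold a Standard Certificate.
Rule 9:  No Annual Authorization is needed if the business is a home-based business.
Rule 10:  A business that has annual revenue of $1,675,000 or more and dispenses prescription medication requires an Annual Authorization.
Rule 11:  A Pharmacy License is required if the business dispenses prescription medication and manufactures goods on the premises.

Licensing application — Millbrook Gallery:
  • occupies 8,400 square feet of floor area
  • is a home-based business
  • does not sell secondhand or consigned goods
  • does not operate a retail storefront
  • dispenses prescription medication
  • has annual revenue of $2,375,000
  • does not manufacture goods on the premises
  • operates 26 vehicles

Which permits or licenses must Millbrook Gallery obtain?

Rule 1: dispenses prescription medication; vehicles 26 < 37 → Annual Certificate not required.
Rule 2: floor area 8,400 square feet < 18,700 square feet; revenue $2,375,000 ≥ $1,675,000 → Standard License not required.
Rule 3: dispenses prescription medication; floor area 8,400 square feet ≥ 6,000 square feet → Annual License required.
Rule 4: dispenses prescription medication; floor area 8,400 square feet ≤ 9,000 square feet; is a home-based business → General Business Permit required.
Rule 5: dispenses prescription medication; vehicles 26 > 24 → Pharmacy Permit required.
Rule 6: dispenses prescription medication; revenue $2,375,000 ≥ $2,275,000 → Municipal Certificate required.
Rule 7: vehicles 26 ≥ 19; revenue $2,375,000 < $2,525,000 → Small Fleet Authorization not required.
Rule 8: floor area 8,400 square feet ≤ 9,300 square feet; vehicles 26 < 27; revenue $2,375,000 ≤ $2,700,000 → Standard Certificate required.
Rule 9: is a home-based business → exempt from Annual Authorization.
Rule 10: revenue $2,375,000 ≥ $1,675,000; dispenses prescription medication → Annual Authorization required.
Rule 11: dispenses prescription medication; does not manufacture goods on the premises → Pharmacy License not required.

Annual License, General Business Permit, Municipal Certificate, Pharmacy Permit, Standard Certificate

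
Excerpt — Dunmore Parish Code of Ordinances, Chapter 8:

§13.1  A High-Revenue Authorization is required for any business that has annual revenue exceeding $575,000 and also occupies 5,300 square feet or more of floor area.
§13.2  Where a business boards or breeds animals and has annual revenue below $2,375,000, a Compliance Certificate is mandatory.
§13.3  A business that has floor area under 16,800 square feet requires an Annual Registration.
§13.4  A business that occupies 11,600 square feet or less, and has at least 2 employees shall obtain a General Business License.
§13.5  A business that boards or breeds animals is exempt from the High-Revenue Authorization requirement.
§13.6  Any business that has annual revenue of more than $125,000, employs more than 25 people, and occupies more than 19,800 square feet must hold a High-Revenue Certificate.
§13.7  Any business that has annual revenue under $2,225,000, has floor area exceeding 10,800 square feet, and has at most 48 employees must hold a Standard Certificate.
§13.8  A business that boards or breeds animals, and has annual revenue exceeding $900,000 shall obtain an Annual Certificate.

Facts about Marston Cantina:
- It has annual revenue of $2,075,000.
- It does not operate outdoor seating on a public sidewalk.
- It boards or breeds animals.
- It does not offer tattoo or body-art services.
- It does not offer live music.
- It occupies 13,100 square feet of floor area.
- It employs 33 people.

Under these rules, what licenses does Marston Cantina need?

Annual Certificate, Annual Registration, Compliance Certificate, Standard Certificate

§13.1 revenue $2,075,000 > $575,000; floor area 13,100 square feet ≥ 5,300 square feet → High-Revenue Authorization required.
§13.2 boards or breeds animals; revenue $2,075,000 < $2,375,000 → Compliance Certificate required.
§13.3 floor area 13,100 square feet < 16,800 square feet → Annual Registration required.
§13.4 floor area 13,100 square feet > 11,600 square feet; employees 33 ≥ 2 → General Business License not required.
§13.5 boards or breeds animals → exempt from High-Revenue Authorization.
§13.6 revenue $2,075,000 > $125,000; employees 33 > 25; floor area 13,100 square feet ≤ 19,800 square feet → High-Revenue Certificate not required.
§13.7 revenue $2,075,000 < $2,225,000; floor area 13,100 square feet > 10,800 square feet; employees 33 ≤ 48 → Standard Certificate required.
§13.8 boards or breeds animals; revenue $2,075,000 > $900,000 → Annual Certificate required.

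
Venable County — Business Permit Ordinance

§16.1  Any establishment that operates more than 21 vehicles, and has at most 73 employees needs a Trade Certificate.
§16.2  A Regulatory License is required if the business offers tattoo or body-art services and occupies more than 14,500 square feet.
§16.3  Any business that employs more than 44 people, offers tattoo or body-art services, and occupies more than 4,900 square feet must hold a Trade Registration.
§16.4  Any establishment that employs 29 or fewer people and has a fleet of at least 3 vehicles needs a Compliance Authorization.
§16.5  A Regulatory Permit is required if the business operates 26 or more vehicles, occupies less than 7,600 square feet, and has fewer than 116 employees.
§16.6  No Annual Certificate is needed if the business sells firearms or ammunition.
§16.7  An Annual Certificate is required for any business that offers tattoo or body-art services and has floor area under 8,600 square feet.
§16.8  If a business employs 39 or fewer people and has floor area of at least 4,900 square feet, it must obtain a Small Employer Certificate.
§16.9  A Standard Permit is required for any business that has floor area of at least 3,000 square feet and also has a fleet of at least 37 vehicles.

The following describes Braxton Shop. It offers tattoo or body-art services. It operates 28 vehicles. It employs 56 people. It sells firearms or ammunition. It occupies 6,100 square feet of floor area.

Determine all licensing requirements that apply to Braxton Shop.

Regulatory Permit, Trade Certificate, Trade Registration

§16.1 vehicles 28 > 21; employees 56 ≤ 73 → Trade Certificate required.
§16.2 offers tattoo or body-art services; floor area 6,100 square feet ≤ 14,500 square feet → Regulatory License not required.
§16.3 employees 56 > 44; offers tattoo or body-art services; floor area 6,100 square feet > 4,900 square feet → Trade Registration required.
§16.4 employees 56 > 29; vehicles 28 ≥ 3 → Compliance Authorization not required.
§16.5 vehicles 28 ≥ 26; floor area 6,100 square feet < 7,600 square feet; employees 56 < 116 → Regulatory Permit required.
§16.6 sells firearms or ammunition → exempt from Annual Certificate.
§16.7 offers tattoo or body-art services; floor area 6,100 square feet < 8,600 square feet → Annual Certificate required.
§16.8 employees 56 > 39; floor area 6,100 square feet ≥ 4,900 square feet → Small Employer Certificate not required.
§16.9 floor area 6,100 square feet ≥ 3,000 square feet; vehicles 28 < 37 → Standard Permit not required.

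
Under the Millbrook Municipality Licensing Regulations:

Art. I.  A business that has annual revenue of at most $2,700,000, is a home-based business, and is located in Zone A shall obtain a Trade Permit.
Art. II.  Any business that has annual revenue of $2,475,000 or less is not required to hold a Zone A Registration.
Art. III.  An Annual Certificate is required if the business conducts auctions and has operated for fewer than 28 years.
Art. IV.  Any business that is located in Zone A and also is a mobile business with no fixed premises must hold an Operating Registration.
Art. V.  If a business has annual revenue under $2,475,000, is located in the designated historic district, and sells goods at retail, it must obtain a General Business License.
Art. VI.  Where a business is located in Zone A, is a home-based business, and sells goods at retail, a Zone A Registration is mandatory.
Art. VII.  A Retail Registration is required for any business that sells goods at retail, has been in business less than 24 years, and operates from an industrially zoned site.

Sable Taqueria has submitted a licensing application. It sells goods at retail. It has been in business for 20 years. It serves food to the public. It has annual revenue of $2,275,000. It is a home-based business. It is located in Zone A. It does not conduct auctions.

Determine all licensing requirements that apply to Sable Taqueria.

Trade Permit

Art. I. revenue $2,275,000 ≤ $2,700,000; is a home-based business; is located in Zone A → Trade Permit required.
Art. II. revenue $2,275,000 ≤ $2,475,000 → exempt from Zone A Registration.
Art. III. does not conduct auctions; years in business 20 < 28 → Annual Certificate not required.
Art. IV. is located in Zone A; is a home-based business (not: is a mobile business with no fixed premises) → Operating Registration not required.
Art. V. revenue $2,275,000 < $2,475,000; is located in Zone A (not: is located in the designated historic district); sells goods at retail → General Business License not required.
Art. VI. is located in Zone A; is a home-based business; sells goods at retail → Zone A Registration required.
Art. VII. sells goods at retail; years in business 20 < 24; is a home-based business (not: operates from an industrially zoned site) → Retail Registration not required.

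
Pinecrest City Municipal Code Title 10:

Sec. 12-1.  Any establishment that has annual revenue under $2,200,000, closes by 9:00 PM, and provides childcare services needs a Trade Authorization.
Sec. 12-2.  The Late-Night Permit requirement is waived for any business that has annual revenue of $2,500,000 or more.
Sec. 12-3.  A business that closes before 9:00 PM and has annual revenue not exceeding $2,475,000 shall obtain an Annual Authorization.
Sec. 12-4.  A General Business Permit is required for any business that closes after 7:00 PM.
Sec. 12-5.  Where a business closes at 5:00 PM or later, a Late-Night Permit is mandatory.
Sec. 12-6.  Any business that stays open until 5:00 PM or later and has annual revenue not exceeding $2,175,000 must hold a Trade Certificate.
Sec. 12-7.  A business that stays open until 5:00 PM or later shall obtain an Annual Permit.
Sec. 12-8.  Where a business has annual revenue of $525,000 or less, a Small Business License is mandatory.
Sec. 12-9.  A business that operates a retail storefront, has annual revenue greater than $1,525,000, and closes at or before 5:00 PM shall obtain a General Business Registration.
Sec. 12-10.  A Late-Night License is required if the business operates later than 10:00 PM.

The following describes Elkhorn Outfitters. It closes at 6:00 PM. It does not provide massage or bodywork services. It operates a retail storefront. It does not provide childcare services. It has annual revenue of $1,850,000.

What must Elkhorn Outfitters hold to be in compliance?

Annual Authorization, Annual Permit, Late-Night Permit, Trade Certificate

Sec. 12-1. revenue $1,850,000 < $2,200,000; closes 6:00 PM, at/before 9:00 PM; does not provide childcare services → Trade Authorization not required.
Sec. 12-2. revenue $1,850,000 < $2,500,000 → Late-Night Permit exemption does not apply.
Sec. 12-3. closes 6:00 PM, at/before 9:00 PM; revenue $1,850,000 ≤ $2,475,000 → Annual Authorization required.
Sec. 12-4. closes 6:00 PM, at/before 7:00 PM → General Business Permit not required.
Sec. 12-5. closes 6:00 PM, after 5:00 PM → Late-Night Permit required.
Sec. 12-6. closes 6:00 PM, after 5:00 PM; revenue $1,850,000 ≤ $2,175,000 → Trade Certificate required.
Sec. 12-7. closes 6:00 PM, after 5:00 PM → Annual Permit required.
Sec. 12-8. revenue $1,850,000 > $525,000 → Small Business License not required.
Sec. 12-9. operates a retail storefront; revenue $1,850,000 > $1,525,000; closes 6:00 PM, after 5:00 PM → General Business Registration not required.
Sec. 12-10. closes 6:00 PM, at/before 10:00 PM → Late-Night License not required.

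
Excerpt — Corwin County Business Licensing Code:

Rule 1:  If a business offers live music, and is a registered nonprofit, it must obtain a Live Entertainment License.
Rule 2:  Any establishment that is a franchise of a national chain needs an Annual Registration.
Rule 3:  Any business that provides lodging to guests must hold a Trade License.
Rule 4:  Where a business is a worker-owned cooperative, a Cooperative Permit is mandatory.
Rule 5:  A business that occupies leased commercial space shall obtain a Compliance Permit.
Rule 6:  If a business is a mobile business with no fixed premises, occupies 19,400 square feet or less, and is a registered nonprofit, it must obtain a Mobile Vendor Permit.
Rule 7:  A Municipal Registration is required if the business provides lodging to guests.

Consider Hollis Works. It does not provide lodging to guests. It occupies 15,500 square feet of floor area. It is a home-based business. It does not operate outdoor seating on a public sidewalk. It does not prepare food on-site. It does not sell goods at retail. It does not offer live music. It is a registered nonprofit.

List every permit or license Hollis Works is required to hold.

Rule 1: does not offer live music; is a registered nonprofit → Live Entertainment License not required.
Rule 2: is a registered nonprofit (not: is a franchise of a national chain) → Annual Registration not required.
Rule 3: does not provide lodging to guests → Trade License not required.
Rule 4: is a registered nonprofit (not: is a worker-owned cooperative) → Cooperative Permit not required.
Rule 5: is a home-based business (not: occupies leased commercial space) → Compliance Permit not required.
Rule 6: is a home-based business (not: is a mobile business with no fixed premises); floor area 15,500 square feet ≤ 19,400 square feet; is a registered nonprofit → Mobile Vendor Permit not required.
Rule 7: does not provide lodging to guests → Municipal Registration not required.

None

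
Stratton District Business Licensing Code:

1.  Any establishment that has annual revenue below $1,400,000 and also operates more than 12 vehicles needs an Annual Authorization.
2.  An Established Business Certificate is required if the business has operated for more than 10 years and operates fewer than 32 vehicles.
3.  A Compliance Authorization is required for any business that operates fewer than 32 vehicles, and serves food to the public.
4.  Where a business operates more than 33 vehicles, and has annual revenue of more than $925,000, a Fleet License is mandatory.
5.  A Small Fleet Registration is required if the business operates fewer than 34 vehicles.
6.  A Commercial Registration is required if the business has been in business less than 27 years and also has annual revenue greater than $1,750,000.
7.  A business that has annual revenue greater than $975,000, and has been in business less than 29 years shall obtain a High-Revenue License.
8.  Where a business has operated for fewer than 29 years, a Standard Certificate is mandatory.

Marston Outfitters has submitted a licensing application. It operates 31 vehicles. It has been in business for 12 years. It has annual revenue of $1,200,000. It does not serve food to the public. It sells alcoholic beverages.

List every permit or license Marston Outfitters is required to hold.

Annual Authorization, Established Business Certificate, High-Revenue License, Small Fleet Registration, Standard Certificate

1. revenue $1,200,000 < $1,400,000; vehicles 31 > 12 → Annual Authorization required.
2. years in business 12 > 10; vehicles 31 < 32 → Established Business Certificate required.
3. vehicles 31 < 32; does not serve food to the public → Compliance Authorization not required.
4. vehicles 31 ≤ 33; revenue $1,200,000 > $925,000 → Fleet License not required.
5. vehicles 31 < 34 → Small Fleet Registration required.
6. years in business 12 < 27; revenue $1,200,000 ≤ $1,750,000 → Commercial Registration not required.
7. revenue $1,200,000 > $975,000; years in business 12 < 29 → High-Revenue License required.
8. years in business 12 < 29 → Standard Certificate required.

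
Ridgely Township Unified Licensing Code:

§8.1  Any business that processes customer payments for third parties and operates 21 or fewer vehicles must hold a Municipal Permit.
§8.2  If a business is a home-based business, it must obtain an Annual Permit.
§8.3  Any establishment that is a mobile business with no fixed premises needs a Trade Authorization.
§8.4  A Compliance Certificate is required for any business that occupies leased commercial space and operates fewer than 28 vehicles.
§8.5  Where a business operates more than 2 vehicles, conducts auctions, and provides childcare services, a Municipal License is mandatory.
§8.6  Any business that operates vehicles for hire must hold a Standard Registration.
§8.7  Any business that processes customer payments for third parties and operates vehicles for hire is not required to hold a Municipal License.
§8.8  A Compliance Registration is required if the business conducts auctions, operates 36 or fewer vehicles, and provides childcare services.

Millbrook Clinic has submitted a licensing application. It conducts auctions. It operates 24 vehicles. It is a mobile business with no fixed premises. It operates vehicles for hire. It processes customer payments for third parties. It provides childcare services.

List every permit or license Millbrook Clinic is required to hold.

Compliance Registration, Standard Registration, Trade Authorization

§8.1 processes customer payments for third parties; vehicles 24 > 21 → Municipal Permit not required.
§8.2 is a mobile business with no fixed premises (not: is a home-based business) → Annual Permit not required.
§8.3 is a mobile business with no fixed premises → Trade Authorization required.
§8.4 is a mobile business with no fixed premises (not: occupies leased commercial space); vehicles 24 < 28 → Compliance Certificate not required.
§8.5 vehicles 24 > 2; conducts auctions; provides childcare services → Municipal License required.
§8.6 operates vehicles for hire → Standard Registration required.
§8.7 processes customer payments for third parties; operates vehicles for hire → exempt from Municipal License.
§8.8 conducts auctions; vehicles 24 ≤ 36; provides childcare services → Compliance Registration required.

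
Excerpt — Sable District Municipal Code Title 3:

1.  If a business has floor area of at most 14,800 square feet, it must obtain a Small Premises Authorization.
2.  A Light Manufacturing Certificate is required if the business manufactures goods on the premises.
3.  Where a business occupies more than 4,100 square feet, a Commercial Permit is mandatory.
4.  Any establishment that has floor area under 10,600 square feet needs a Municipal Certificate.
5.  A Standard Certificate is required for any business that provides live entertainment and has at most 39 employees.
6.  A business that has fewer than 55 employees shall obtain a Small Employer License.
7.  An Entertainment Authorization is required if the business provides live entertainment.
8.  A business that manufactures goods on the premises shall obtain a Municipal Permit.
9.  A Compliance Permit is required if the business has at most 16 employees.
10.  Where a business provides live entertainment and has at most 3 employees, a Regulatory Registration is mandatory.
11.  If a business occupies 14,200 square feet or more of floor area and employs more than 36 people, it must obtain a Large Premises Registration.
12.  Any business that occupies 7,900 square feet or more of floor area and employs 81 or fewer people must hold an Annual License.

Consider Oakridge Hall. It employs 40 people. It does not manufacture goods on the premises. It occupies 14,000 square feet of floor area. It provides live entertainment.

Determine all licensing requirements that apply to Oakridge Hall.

1. floor area 14,000 square feet ≤ 14,800 square feet → Small Premises Authorization required.
2. does not manufacture goods on the premises → Light Manufacturing Certificate not required.
3. floor area 14,000 square feet > 4,100 square feet → Commercial Permit required.
4. floor area 14,000 square feet ≥ 10,600 square feet → Municipal Certificate not required.
5. provides live entertainment; employees 40 > 39 → Standard Certificate not required.
6. employees 40 < 55 → Small Employer License required.
7. provides live entertainment → Entertainment Authorization required.
8. does not manufacture goods on the premises → Municipal Permit not required.
9. employees 40 > 16 → Compliance Permit not required.
10. provides live entertainment; employees 40 > 3 → Regulatory Registration not required.
11. floor area 14,000 square feet < 14,200 square feet; employees 40 > 36 → Large Premises Registration not required.
12. floor area 14,000 square feet ≥ 7,900 square feet; employees 40 ≤ 81 → Annual License required.

Annual License, Commercial Permit, Entertainment Authorization, Small Employer License, Small Premises Authorization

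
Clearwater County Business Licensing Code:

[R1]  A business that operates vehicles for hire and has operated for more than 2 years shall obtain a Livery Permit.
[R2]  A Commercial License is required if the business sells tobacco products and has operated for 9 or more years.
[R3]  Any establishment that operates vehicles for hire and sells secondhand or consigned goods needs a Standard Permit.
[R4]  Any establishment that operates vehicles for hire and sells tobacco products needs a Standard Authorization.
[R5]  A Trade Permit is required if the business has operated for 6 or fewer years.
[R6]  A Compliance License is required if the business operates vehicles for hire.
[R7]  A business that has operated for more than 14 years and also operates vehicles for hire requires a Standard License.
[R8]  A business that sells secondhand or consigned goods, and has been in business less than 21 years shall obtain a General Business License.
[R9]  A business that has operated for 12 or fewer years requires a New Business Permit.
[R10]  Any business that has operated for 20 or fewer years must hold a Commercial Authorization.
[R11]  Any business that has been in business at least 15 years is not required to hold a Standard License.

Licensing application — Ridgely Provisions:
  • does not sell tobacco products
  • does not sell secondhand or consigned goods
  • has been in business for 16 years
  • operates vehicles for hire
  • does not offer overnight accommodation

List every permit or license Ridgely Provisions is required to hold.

Commercial Authorization, Compliance License, Livery Permit

[R1] operates vehicles for hire; years in business 16 > 2 → Livery Permit required.
[R2] does not sell tobacco products; years in business 16 ≥ 9 → Commercial License not required.
[R3] operates vehicles for hire; does not sell secondhand or consigned goods → Standard Permit not required.
[R4] operates vehicles for hire; does not sell tobacco products → Standard Authorization not required.
[R5] years in business 16 > 6 → Trade Permit not required.
[R6] operates vehicles for hire → Compliance License required.
[R7] years in business 16 > 14; operates vehicles for hire → Standard License required.
[R8] does not sell secondhand or consigned goods; years in business 16 < 21 → General Business License not required.
[R9] years in business 16 > 12 → New Business Permit not required.
[R10] years in business 16 ≤ 20 → Commercial Authorization required.
[R11] years in business 16 ≥ 15 → exempt from Standard License.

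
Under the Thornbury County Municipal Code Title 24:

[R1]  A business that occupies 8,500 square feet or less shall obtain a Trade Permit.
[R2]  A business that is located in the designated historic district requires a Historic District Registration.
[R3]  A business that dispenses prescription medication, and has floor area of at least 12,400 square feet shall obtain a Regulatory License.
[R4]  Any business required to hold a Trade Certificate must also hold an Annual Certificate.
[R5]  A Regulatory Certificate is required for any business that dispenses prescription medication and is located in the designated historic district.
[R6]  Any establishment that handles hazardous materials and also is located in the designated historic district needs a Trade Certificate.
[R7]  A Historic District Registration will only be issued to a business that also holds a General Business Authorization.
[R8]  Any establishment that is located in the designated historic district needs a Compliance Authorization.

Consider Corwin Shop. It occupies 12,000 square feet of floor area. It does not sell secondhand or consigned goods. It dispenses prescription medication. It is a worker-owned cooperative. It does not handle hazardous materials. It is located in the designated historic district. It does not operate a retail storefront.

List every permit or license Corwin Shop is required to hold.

[R1] floor area 12,000 square feet > 8,500 square feet → Trade Permit not required.
[R2] is located in the designated historic district → Historic District Registration required.
[R3] dispenses prescription medication; floor area 12,000 square feet < 12,400 square feet → Regulatory License not required.
[R4] Trade Certificate is not required → no effect.
[R5] dispenses prescription medication; is located in the designated historic district → Regulatory Certificate required.
[R6] does not handle hazardous materials; is located in the designated historic district → Trade Certificate not required.
[R7] Historic District Registration is required → General Business Authorization also required.
[R8] is located in the designated historic district → Compliance Authorization required.

Compliance Authorization, General Business Authorization, Historic District Registration, Regulatory Certificate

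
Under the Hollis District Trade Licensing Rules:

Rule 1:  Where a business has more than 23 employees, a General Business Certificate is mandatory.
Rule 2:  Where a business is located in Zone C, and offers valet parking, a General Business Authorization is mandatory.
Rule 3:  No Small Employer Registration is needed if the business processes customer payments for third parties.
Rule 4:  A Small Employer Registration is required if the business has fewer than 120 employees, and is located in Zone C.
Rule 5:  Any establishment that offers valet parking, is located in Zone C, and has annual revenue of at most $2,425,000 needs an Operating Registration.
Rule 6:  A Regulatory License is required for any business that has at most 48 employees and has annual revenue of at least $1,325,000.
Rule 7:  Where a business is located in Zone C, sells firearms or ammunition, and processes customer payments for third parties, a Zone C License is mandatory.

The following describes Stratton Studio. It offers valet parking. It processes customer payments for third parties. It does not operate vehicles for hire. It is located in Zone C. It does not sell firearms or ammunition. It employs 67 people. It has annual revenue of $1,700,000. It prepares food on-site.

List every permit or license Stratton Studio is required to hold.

General Business Authorization, General Business Certificate, Operating Registration

Rule 1: employees 67 > 23 → General Business Certificate required.
Rule 2: is located in Zone C; offers valet parking → General Business Authorization required.
Rule 3: processes customer payments for third parties → exempt from Small Employer Registration.
Rule 4: employees 67 < 120; is located in Zone C → Small Employer Registration required.
Rule 5: offers valet parking; is located in Zone C; revenue $1,700,000 ≤ $2,425,000 → Operating Registration required.
Rule 6: employees 67 > 48; revenue $1,700,000 ≥ $1,325,000 → Regulatory License not required.
Rule 7: is located in Zone C; does not sell firearms or ammunition; processes customer payments for third parties → Zone C License not required.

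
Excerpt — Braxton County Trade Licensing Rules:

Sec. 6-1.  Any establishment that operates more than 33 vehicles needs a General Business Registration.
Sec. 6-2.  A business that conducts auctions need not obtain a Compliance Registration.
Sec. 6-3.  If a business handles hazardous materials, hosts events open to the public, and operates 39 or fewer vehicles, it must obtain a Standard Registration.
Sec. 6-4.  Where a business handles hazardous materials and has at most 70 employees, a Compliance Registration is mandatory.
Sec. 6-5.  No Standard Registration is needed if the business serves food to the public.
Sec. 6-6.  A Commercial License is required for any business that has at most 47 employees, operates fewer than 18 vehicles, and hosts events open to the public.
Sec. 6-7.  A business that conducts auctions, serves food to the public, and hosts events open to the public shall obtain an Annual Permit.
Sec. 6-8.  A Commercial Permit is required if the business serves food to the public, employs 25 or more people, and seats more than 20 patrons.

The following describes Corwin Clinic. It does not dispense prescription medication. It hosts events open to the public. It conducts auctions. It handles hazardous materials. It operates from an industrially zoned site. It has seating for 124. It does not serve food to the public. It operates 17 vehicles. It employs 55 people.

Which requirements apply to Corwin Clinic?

Standard Registration

Sec. 6-1. vehicles 17 ≤ 33 → General Business Registration not required.
Sec. 6-2. conducts auctions → exempt from Compliance Registration.
Sec. 6-3. handles hazardous materials; hosts events open to the public; vehicles 17 ≤ 39 → Standard Registration required.
Sec. 6-4. handles hazardous materials; employees 55 ≤ 70 → Compliance Registration required.
Sec. 6-5. does not serve food to the public → Standard Registration exemption does not apply.
Sec. 6-6. employees 55 > 47; vehicles 17 < 18; hosts events open to the public → Commercial License not required.
Sec. 6-7. conducts auctions; does not serve food to the public; hosts events open to the public → Annual Permit not required.
Sec. 6-8. does not serve food to the public; employees 55 ≥ 25; seating 124 > 20 → Commercial Permit not required.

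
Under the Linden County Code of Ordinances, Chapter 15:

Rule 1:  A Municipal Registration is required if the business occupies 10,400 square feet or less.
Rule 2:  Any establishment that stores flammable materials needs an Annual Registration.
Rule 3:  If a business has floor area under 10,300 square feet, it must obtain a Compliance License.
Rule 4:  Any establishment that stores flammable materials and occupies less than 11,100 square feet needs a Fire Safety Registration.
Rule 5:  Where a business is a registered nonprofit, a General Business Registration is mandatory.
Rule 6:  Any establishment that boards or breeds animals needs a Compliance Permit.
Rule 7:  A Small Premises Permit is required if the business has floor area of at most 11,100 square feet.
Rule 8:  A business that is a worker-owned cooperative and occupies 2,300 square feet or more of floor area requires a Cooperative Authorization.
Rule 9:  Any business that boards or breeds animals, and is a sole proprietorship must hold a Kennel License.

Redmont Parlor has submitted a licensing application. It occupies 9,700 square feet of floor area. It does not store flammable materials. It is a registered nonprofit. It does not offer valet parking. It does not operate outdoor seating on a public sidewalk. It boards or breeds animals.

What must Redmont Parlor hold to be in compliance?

Rule 1: floor area 9,700 square feet ≤ 10,400 square feet → Municipal Registration required.
Rule 2: does not store flammable materials → Annual Registration not required.
Rule 3: floor area 9,700 square feet < 10,300 square feet → Compliance License required.
Rule 4: does not store flammable materials; floor area 9,700 square feet < 11,100 square feet → Fire Safety Registration not required.
Rule 5: is a registered nonprofit → General Business Registration required.
Rule 6: boards or breeds animals → Compliance Permit required.
Rule 7: floor area 9,700 square feet ≤ 11,100 square feet → Small Premises Permit required.
Rule 8: is a registered nonprofit (not: is a worker-owned cooperative); floor area 9,700 square feet ≥ 2,300 square feet → Cooperative Authorization not required.
Rule 9: boards or breeds animals; is a registered nonprofit (not: is a sole proprietorship) → Kennel License not required.

Compliance License, Compliance Permit, General Business Registration, Municipal Registration, Small Premises Permit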